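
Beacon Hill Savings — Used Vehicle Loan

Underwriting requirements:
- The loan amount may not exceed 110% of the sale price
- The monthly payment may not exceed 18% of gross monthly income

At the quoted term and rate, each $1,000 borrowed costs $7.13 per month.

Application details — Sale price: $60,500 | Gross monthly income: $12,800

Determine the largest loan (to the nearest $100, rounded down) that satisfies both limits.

$66,500

Payment cap: 18% × $12,800 = $2,304/month.
At $7.13 per $1,000, that supports 2,304/7.13 × 1,000 ≈ $323,141 → $323,100.
LTV cap: 110% × $60,500 = $66,550 → $66,500.
Binding constraint: loan-to-value.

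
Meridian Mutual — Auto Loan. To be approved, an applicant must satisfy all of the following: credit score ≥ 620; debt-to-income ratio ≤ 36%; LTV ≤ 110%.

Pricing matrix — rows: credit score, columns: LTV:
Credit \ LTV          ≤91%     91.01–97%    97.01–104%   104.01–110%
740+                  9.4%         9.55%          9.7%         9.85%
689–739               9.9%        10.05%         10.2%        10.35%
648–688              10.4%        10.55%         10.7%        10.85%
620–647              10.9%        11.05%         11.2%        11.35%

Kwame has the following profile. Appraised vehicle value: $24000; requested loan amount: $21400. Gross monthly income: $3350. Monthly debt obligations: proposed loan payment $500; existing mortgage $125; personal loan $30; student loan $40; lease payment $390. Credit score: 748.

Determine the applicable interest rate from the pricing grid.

Credit score 748 ≥ 620; Total monthly debts = (500 + 125 + 30 + 40 + 390) = 1,085. DTI: 1,085 ÷ 3,350 = 32.4%, within the 36% cap
LTV: 21,400 ÷ 24,000 = 89.2%, within 110% cap
Credit 748 → row 740+; LTV 89.2% → column ≤91%. Grid cell → 9.4%.

9.4%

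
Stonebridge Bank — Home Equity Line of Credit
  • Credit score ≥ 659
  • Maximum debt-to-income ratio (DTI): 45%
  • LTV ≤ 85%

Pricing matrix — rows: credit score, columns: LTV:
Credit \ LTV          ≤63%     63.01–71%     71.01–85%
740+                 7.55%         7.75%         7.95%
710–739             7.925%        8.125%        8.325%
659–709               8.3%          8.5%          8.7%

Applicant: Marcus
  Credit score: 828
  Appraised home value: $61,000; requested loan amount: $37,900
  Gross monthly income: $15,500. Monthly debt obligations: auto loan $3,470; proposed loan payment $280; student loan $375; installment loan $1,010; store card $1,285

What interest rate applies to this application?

Credit score 828 ≥ 659; Total monthly debts = (3,470 + 280 + 375 + 1,010 + 1,285) = 6,420. DTI = 6,420/15,500 = 41.4% ≤ 45%
LTV = 37,900/61,000 = 62.1% ≤ 85%
Score 828 is in the 740+ band; LTV 62.1% is in the ≤63% band → 7.55%.

7.55%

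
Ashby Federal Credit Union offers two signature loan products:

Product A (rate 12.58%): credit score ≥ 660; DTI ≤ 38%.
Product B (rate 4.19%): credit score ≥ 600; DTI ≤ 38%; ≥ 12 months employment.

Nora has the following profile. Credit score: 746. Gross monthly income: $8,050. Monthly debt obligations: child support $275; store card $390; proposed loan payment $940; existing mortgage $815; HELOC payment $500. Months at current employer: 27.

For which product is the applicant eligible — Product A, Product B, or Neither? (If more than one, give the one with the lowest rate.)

Product B

Total debts = (275 + 390 + 940 + 815 + 500) = 2,920; DTI = 2,920/8,050 = 36.3%.
Product A: score 746 ≥ 660; DTI 36.3% ≤ 38% → qualifies.
Product B: score 746 ≥ 600; DTI 36.3% ≤ 38%; employment 27 ≥ 12 mo → qualifies.
Qualifying: Product A, Product B. Lowest rate is 4.19% → Product B.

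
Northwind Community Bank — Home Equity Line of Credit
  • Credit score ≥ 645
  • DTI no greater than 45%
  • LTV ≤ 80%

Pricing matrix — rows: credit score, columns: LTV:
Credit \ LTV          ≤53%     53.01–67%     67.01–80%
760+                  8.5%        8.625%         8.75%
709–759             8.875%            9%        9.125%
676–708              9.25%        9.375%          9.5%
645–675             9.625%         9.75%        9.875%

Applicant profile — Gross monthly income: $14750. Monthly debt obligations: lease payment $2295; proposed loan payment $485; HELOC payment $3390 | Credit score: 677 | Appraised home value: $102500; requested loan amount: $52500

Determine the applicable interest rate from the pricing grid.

9.25%

Credit score 677 ≥ 645; Total monthly debts = (2,295 + 485 + 3,390) = 6,170. DTI = 6,170/14,750 = 41.8% ≤ 45%
Loan-to-value = 52,500/102,500 = 51.2% — pass (80% max)
Credit 677 → row 676–708; LTV 51.2% → column ≤53%. Grid cell → 9.25%.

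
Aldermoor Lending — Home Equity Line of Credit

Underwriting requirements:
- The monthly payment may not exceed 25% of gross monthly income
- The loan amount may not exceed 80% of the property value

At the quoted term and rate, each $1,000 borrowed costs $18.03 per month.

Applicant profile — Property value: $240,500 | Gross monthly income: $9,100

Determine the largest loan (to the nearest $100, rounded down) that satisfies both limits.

$126,100

Payment cap: 25% × $9,100 = $2,275/month.
At $18.03 per $1,000, that supports 2,275/18.03 × 1,000 ≈ $126,178 → $126,100.
LTV cap: 80% × $240,500 = $192,400 → $192,400.
Binding constraint: payment-to-income.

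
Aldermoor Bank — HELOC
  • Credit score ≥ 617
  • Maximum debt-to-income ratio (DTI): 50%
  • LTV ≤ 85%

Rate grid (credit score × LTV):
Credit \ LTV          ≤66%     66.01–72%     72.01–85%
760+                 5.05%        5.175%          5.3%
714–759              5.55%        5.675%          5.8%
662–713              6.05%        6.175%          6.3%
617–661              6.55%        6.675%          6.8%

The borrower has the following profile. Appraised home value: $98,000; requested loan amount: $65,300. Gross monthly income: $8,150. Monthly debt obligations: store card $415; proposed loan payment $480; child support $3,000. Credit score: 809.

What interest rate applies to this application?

Credit score 809 ≥ 617; Total monthly debts = (415 + 480 + 3,000) = 3,895. Debt-to-income = 3,895/8,150 = 47.8% — meets 50% limit
Loan-to-value = 65,300/98,000 = 66.6% — pass (85% max)
Credit 809 → row 760+; LTV 66.6% → column 66.01–72%. Grid cell → 5.175%.

5.175%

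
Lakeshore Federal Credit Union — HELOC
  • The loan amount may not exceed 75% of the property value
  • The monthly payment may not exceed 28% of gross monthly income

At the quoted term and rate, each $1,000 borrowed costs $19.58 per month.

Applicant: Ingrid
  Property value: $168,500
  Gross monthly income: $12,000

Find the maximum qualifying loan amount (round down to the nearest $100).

Payment cap: 28% × $12,000 = $3,360/month.
At $19.58 per $1,000, that supports 3,360/19.58 × 1,000 ≈ $171,603 → $171,600.
LTV cap: 75% × $168,500 = $126,375 → $126,300.
Binding constraint: loan-to-value.

$126,300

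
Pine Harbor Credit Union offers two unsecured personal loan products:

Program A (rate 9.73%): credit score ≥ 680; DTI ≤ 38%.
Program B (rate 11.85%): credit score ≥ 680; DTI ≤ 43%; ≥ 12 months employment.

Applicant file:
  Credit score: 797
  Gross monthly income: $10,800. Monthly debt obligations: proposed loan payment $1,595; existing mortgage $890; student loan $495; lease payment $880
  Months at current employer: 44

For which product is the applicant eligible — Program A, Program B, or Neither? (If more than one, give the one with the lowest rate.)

Program A

Total debts = (1,595 + 890 + 495 + 880) = 3,860; DTI = 3,860/10,800 = 35.7%.
Program A: score 797 ≥ 680; DTI 35.7% ≤ 38% → qualifies.
Program B: score 797 ≥ 680; DTI 35.7% ≤ 43%; employment 44 ≥ 12 mo → qualifies.
Qualifying: Program A, Program B. Lowest rate is 9.73% → Program A.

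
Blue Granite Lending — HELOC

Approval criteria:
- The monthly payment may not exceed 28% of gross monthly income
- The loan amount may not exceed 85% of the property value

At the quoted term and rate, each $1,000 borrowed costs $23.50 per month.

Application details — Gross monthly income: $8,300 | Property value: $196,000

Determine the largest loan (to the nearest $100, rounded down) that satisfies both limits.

Payment cap: 28% × $8,300 = $2,324/month.
At $23.50 per $1,000, that supports 2,324/23.50 × 1,000 ≈ $98,893 → $98,800.
LTV cap: 85% × $196,000 = $166,600 → $166,600.
Binding constraint: payment-to-income.

$98,800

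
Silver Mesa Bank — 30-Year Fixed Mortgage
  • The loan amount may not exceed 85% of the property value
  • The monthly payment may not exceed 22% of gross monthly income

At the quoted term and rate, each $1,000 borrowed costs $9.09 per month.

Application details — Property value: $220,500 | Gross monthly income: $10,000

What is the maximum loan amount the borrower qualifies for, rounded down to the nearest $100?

$187,400

Payment cap: 22% × $10,000 = $2,200/month.
At $9.09 per $1,000, that supports 2,200/9.09 × 1,000 ≈ $242,024 → $242,000.
LTV cap: 85% × $220,500 = $187,425 → $187,400.
Binding constraint: loan-to-value.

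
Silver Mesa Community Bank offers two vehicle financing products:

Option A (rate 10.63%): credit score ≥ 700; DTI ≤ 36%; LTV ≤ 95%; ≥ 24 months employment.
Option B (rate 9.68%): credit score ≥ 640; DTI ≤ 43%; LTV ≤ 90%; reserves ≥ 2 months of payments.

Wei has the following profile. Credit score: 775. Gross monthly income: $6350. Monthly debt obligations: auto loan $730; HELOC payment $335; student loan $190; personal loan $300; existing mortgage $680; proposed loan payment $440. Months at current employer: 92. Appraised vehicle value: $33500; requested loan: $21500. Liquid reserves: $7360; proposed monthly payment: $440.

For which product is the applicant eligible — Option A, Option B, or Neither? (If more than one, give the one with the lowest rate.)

Option B

Total debts = (730 + 335 + 190 + 300 + 680 + 440) = 2,675; DTI = 2,675/6,350 = 42.1%.
LTV = 21,500/33,500 = 64.2%.
Reserves = 7,360/440 = 16.7 months.
Option A: score 775 ≥ 700; DTI 42.1% > 36%; LTV 64.2% ≤ 95%; employment 92 ≥ 24 mo → does not qualify.
Option B: score 775 ≥ 640; DTI 42.1% ≤ 43%; LTV 64.2% ≤ 90%; reserves 16.7 ≥ 2 mo → qualifies.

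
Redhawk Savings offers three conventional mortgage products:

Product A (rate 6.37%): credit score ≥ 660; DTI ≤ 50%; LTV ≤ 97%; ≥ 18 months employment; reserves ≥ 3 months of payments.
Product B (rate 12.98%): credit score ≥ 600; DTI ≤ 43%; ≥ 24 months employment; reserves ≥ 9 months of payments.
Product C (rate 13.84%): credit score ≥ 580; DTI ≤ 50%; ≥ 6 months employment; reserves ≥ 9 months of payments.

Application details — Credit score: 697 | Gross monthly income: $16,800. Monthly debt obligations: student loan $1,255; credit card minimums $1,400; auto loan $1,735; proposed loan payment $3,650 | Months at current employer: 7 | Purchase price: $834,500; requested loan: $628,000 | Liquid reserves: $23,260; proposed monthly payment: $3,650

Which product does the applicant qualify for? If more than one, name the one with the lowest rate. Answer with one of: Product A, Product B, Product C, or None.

Total debts = (1,255 + 1,400 + 1,735 + 3,650) = 8,040; DTI = 8,040/16,800 = 47.9%.
LTV = 628,000/834,500 = 75.3%.
Reserves = 23,260/3,650 = 6.4 months.
Product A: score 697 ≥ 660; DTI 47.9% ≤ 50%; LTV 75.3% ≤ 97%; employment 7 < 18 mo; reserves 6.4 ≥ 3 mo → does not qualify.
Product B: score 697 ≥ 600; DTI 47.9% > 43%; employment 7 < 24 mo; reserves 6.4 < 9 mo → does not qualify.
Product C: score 697 ≥ 580; DTI 47.9% ≤ 50%; employment 7 ≥ 6 mo; reserves 6.4 < 9 mo → does not qualify.

None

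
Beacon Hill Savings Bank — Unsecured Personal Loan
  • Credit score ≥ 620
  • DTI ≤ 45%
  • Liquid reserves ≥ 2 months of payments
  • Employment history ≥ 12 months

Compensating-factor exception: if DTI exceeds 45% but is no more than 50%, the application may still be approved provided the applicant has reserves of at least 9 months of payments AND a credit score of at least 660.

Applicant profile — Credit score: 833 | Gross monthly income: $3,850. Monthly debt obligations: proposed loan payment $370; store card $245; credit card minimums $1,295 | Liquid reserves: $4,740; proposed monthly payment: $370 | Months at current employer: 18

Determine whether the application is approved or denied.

Credit score 833 ≥ 620 (meets base)
Total debts = (370 + 245 + 1,295) = 1,910. DTI: 1,910 ÷ 3,850 = 49.6%, over the 45% base limit.
Reserves: 4,740 ÷ 370 = 12.8 months (meets 2-month minimum)
Employment 18 ≥ 12 months
DTI 49.6% is within the 45%–50% exception band; checking compensating factors.
Reserves 12.8 ≥ 9 months; credit score 833 ≥ 660.
Both override conditions satisfied; DTI exception granted.

Approved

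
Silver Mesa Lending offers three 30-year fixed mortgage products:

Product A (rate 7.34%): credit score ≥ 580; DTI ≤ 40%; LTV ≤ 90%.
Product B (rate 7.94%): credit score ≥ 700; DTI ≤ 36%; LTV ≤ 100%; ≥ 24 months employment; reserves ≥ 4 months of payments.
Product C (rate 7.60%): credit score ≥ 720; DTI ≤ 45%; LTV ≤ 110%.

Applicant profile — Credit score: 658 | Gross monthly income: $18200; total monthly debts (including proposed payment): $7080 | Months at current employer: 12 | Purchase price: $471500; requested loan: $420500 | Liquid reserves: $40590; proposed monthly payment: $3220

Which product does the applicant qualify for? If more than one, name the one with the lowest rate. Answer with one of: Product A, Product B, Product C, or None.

DTI = 7,080/18,200 = 38.9%.
LTV = 420,500/471,500 = 89.2%.
Reserves = 40,590/3,220 = 12.6 months.
Product A: score 658 ≥ 580; DTI 38.9% ≤ 40%; LTV 89.2% ≤ 90% → qualifies.
Product B: score 658 < 700; DTI 38.9% > 36%; LTV 89.2% ≤ 100%; employment 12 < 24 mo; reserves 12.6 ≥ 4 mo → does not qualify.
Product C: score 658 < 720; DTI 38.9% ≤ 45%; LTV 89.2% ≤ 110% → does not qualify.

Product A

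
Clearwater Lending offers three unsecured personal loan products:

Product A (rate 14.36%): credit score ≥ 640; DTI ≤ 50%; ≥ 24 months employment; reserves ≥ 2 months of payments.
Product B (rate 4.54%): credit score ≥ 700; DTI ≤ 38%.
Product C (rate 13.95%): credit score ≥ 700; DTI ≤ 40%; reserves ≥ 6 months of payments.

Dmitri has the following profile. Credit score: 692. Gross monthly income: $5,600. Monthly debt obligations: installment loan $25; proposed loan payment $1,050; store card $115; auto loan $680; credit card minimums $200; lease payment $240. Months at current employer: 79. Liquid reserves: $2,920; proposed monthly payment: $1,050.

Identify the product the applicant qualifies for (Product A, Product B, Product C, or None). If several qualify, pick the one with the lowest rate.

Total debts = (25 + 1,050 + 115 + 680 + 200 + 240) = 2,310; DTI = 2,310/5,600 = 41.2%.
Reserves = 2,920/1,050 = 2.8 months.
Product A: score 692 ≥ 640; DTI 41.2% ≤ 50%; employment 79 ≥ 24 mo; reserves 2.8 ≥ 2 mo → qualifies.
Product B: score 692 < 700; DTI 41.2% > 38% → does not qualify.
Product C: score 692 < 700; DTI 41.2% > 40%; reserves 2.8 < 6 mo → does not qualify.

Product A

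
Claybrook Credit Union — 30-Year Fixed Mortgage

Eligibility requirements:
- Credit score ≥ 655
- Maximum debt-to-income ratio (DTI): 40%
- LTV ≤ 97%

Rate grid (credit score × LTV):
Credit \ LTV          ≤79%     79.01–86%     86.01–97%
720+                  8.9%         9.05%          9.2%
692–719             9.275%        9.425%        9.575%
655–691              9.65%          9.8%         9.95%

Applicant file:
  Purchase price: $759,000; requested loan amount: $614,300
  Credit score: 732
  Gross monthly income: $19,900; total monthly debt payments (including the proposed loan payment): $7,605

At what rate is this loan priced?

Credit score 732 ≥ 655; DTI: 7,605 ÷ 19,900 = 38.2%, within the 40% cap
Loan-to-value = 614,300/759,000 = 80.9% — pass (97% max)
Score 732 is in the 720+ band; LTV 80.9% is in the 79.01–86% band → 9.05%.

9.05%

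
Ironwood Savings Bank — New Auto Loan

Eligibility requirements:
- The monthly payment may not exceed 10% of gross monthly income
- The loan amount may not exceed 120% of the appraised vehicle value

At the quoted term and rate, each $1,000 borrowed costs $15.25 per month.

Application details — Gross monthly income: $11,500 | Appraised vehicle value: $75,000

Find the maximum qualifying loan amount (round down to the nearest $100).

$75,400

Payment cap: 10% × $11,500 = $1,150/month.
At $15.25 per $1,000, that supports 1,150/15.25 × 1,000 ≈ $75,409 → $75,400.
LTV cap: 120% × $75,000 = $90,000 → $90,000.
Binding constraint: payment-to-income.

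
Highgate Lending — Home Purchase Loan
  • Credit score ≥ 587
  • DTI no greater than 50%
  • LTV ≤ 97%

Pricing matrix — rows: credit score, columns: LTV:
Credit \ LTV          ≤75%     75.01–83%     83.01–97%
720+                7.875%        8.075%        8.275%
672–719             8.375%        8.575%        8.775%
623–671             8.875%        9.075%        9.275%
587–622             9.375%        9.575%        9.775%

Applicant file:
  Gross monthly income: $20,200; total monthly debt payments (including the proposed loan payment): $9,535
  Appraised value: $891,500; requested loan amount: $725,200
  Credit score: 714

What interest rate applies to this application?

Credit score 714 ≥ 587; DTI: 9,535 ÷ 20,200 = 47.2%, within the 50% cap
LTV = 725,200/891,500 = 81.3% ≤ 97%
Credit 714 → row 672–719; LTV 81.3% → column 75.01–83%. Grid cell → 8.575%.

8.575%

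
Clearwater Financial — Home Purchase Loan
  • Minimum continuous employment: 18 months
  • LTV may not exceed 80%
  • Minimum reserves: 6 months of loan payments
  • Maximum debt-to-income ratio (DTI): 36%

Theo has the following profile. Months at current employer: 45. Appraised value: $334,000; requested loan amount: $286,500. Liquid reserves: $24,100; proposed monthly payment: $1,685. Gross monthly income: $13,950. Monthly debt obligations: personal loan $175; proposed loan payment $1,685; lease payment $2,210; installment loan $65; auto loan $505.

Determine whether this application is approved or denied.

Denied

Employment 45 ≥ 18 months
LTV: 286,500 ÷ 334,000 = 85.8%, exceeds 80% cap
Reserves: 24,100 ÷ 1,685 = 14.3 months (meets 6-month minimum)
Total monthly debts = (175 + 1,685 + 2,210 + 65 + 505) = 4,640. Debt-to-income = 4,640/13,950 = 33.3% — meets 36% limit
Fails on LTV.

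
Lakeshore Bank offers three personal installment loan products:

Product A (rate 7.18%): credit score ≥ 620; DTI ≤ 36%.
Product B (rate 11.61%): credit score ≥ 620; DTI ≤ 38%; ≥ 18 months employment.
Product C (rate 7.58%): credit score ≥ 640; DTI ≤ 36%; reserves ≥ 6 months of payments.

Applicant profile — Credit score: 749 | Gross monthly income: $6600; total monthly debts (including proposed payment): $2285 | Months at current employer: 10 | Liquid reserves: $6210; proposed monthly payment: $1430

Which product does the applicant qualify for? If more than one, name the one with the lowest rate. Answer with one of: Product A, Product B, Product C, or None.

DTI = 2,285/6,600 = 34.6%.
Reserves = 6,210/1,430 = 4.3 months.
Product A: score 749 ≥ 620; DTI 34.6% ≤ 36% → qualifies.
Product B: score 749 ≥ 620; DTI 34.6% ≤ 38%; employment 10 < 18 mo → does not qualify.
Product C: score 749 ≥ 640; DTI 34.6% ≤ 36%; reserves 4.3 < 6 mo → does not qualify.

Product A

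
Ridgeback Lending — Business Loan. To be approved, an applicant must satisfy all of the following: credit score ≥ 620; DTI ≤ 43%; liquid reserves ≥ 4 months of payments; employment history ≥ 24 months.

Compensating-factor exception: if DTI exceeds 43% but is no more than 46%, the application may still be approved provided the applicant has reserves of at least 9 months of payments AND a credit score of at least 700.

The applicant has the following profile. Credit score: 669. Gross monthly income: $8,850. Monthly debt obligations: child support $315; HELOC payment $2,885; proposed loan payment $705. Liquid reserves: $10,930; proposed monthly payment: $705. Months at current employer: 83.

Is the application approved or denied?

Credit score 669 ≥ 620 (meets base)
Total debts = (315 + 2,885 + 705) = 3,905. DTI: 3,905 ÷ 8,850 = 44.1%, over the 43% base limit.
Reserves: 10,930 ÷ 705 = 15.5 months (meets 4-month minimum)
Employment 83 ≥ 24 months
44.1% falls in the override range (43%–46%), so the compensating-factor test applies.
Reserves 15.5 ≥ 9 months; credit score 669 < 700.
Override conditions not both satisfied; exception does not apply.

Denied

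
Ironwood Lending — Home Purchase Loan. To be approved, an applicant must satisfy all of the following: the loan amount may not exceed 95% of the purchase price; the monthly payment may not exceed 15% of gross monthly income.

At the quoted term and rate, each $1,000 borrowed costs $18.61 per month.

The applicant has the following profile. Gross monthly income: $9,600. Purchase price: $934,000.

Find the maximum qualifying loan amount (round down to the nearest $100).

Payment cap: 15% × $9,600 = $1,440/month.
At $18.61 per $1,000, that supports 1,440/18.61 × 1,000 ≈ $77,377 → $77,300.
LTV cap: 95% × $934,000 = $887,300 → $887,300.
Binding constraint: payment-to-income.

$77,300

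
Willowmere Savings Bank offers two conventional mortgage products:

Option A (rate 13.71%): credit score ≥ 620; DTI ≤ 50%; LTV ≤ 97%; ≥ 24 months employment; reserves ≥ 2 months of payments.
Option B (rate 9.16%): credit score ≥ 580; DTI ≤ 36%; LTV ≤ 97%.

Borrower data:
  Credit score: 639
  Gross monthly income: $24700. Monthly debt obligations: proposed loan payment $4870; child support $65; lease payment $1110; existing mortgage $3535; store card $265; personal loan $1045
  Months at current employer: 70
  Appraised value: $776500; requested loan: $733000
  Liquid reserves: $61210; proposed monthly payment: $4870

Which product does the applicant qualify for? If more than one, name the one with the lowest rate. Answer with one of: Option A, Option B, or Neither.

Total debts = (4,870 + 65 + 1,110 + 3,535 + 265 + 1,045) = 10,890; DTI = 10,890/24,700 = 44.1%.
LTV = 733,000/776,500 = 94.4%.
Reserves = 61,210/4,870 = 12.6 months.
Option A: score 639 ≥ 620; DTI 44.1% ≤ 50%; LTV 94.4% ≤ 97%; employment 70 ≥ 24 mo; reserves 12.6 ≥ 2 mo → qualifies.
Option B: score 639 ≥ 580; DTI 44.1% > 36%; LTV 94.4% ≤ 97% → does not qualify.

Option A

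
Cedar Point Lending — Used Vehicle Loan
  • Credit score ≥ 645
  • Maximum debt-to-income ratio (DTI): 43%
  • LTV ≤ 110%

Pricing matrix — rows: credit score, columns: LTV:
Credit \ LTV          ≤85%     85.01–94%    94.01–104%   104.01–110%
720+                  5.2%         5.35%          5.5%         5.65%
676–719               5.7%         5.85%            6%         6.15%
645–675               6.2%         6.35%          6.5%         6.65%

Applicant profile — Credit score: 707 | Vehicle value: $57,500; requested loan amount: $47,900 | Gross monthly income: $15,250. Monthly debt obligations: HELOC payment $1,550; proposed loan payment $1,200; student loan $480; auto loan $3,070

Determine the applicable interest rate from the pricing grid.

5.7%

Credit score 707 ≥ 645; Total monthly debts = (1,550 + 1,200 + 480 + 3,070) = 6,300. DTI = 6,300/15,250 = 41.3% ≤ 43%
LTV: 47,900 ÷ 57,500 = 83.3%, within 110% cap
Credit 707 → row 676–719; LTV 83.3% → column ≤85%. Grid cell → 5.7%.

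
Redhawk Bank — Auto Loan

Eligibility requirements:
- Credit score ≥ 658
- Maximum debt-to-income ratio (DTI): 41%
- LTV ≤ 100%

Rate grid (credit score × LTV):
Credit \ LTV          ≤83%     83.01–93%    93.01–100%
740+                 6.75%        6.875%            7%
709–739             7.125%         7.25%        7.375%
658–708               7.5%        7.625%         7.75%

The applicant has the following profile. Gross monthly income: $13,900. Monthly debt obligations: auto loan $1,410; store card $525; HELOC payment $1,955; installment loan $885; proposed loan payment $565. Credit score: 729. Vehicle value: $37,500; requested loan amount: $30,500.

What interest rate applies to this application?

Credit score 729 ≥ 658; Total monthly debts = (1,410 + 525 + 1,955 + 885 + 565) = 5,340. DTI = 5,340/13,900 = 38.4% ≤ 41%
LTV: 30,500 ÷ 37,500 = 81.3%, within 100% cap
Score 729 is in the 709–739 band; LTV 81.3% is in the ≤83% band → 7.125%.

7.125%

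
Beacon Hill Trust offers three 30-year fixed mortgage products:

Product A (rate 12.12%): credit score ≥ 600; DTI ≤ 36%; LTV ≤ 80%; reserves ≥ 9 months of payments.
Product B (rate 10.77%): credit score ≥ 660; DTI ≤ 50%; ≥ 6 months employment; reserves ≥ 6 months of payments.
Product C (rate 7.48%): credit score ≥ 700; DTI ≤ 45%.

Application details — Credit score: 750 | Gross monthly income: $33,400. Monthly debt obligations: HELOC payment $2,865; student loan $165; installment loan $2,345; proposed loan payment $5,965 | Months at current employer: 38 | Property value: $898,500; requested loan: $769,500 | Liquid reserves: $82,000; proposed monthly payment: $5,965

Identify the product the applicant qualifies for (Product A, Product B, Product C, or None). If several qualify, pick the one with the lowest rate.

Total debts = (2,865 + 165 + 2,345 + 5,965) = 11,340; DTI = 11,340/33,400 = 34%.
LTV = 769,500/898,500 = 85.6%.
Reserves = 82,000/5,965 = 13.7 months.
Product A: score 750 ≥ 600; DTI 34% ≤ 36%; LTV 85.6% > 80%; reserves 13.7 ≥ 9 mo → does not qualify.
Product B: score 750 ≥ 660; DTI 34% ≤ 50%; employment 38 ≥ 6 mo; reserves 13.7 ≥ 6 mo → qualifies.
Product C: score 750 ≥ 700; DTI 34% ≤ 45% → qualifies.
Qualifying: Product B, Product C. Lowest rate is 7.48% → Product C.

Product C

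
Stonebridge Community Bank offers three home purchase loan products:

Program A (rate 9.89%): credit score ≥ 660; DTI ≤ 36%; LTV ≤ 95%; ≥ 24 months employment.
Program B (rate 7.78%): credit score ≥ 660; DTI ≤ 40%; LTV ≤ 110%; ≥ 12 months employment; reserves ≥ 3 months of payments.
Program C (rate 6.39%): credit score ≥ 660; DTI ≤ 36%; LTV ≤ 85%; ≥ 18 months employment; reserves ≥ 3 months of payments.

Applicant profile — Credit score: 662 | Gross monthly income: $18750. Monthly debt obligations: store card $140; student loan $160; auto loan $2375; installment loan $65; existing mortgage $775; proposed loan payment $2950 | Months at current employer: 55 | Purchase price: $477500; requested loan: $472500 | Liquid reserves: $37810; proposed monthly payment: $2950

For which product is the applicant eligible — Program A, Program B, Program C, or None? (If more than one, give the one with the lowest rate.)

Total debts = (140 + 160 + 2,375 + 65 + 775 + 2,950) = 6,465; DTI = 6,465/18,750 = 34.5%.
LTV = 472,500/477,500 = 99%.
Reserves = 37,810/2,950 = 12.8 months.
Program A: score 662 ≥ 660; DTI 34.5% ≤ 36%; LTV 99% > 95%; employment 55 ≥ 24 mo → does not qualify.
Program B: score 662 ≥ 660; DTI 34.5% ≤ 40%; LTV 99% ≤ 110%; employment 55 ≥ 12 mo; reserves 12.8 ≥ 3 mo → qualifies.
Program C: score 662 ≥ 660; DTI 34.5% ≤ 36%; LTV 99% > 85%; employment 55 ≥ 18 mo; reserves 12.8 ≥ 3 mo → does not qualify.

Program B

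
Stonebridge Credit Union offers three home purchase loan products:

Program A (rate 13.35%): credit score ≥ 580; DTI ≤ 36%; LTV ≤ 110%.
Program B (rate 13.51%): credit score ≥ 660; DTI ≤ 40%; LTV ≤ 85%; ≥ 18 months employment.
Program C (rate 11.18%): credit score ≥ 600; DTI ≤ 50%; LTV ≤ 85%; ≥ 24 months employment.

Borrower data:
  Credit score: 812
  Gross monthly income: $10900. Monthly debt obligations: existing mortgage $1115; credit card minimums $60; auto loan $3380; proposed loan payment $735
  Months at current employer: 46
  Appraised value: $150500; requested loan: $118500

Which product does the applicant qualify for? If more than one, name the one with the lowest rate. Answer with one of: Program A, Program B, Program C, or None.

Total debts = (1,115 + 60 + 3,380 + 735) = 5,290; DTI = 5,290/10,900 = 48.5%.
LTV = 118,500/150,500 = 78.7%.
Program A: score 812 ≥ 580; DTI 48.5% > 36%; LTV 78.7% ≤ 110% → does not qualify.
Program B: score 812 ≥ 660; DTI 48.5% > 40%; LTV 78.7% ≤ 85%; employment 46 ≥ 18 mo → does not qualify.
Program C: score 812 ≥ 600; DTI 48.5% ≤ 50%; LTV 78.7% ≤ 85%; employment 46 ≥ 24 mo → qualifies.

Program C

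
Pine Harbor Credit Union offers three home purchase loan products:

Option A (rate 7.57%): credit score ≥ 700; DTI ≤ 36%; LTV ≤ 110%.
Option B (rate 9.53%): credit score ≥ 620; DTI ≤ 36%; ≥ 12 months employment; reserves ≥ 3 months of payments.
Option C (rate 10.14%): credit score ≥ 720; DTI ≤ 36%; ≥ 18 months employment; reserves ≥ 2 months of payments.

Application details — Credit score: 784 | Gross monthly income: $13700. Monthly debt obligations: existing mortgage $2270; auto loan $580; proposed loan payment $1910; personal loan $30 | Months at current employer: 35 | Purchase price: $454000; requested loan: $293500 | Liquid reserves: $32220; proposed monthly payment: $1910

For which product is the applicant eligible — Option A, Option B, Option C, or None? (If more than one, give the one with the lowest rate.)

Total debts = (2,270 + 580 + 1,910 + 30) = 4,790; DTI = 4,790/13,700 = 35%.
LTV = 293,500/454,000 = 64.6%.
Reserves = 32,220/1,910 = 16.9 months.
Option A: score 784 ≥ 700; DTI 35% ≤ 36%; LTV 64.6% ≤ 110% → qualifies.
Option B: score 784 ≥ 620; DTI 35% ≤ 36%; employment 35 ≥ 12 mo; reserves 16.9 ≥ 3 mo → qualifies.
Option C: score 784 ≥ 720; DTI 35% ≤ 36%; employment 35 ≥ 18 mo; reserves 16.9 ≥ 2 mo → qualifies.
Qualifying: Option A, Option B, Option C. Lowest rate is 7.57% → Option A.

Option A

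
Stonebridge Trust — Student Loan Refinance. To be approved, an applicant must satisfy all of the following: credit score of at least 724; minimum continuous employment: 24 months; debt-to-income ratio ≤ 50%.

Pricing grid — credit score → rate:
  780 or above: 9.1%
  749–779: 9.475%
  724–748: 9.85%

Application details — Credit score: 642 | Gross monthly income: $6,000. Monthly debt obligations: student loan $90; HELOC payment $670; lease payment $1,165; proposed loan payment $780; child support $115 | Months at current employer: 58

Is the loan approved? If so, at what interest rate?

Denied

Credit score 642 < 724 (below minimum)
Total monthly debts = (90 + 670 + 1,165 + 780 + 115) = 2,820. DTI = 2,820/6,000 = 47% ≤ 50%
Employment 58 ≥ 24 months
Not all requirements met → denied.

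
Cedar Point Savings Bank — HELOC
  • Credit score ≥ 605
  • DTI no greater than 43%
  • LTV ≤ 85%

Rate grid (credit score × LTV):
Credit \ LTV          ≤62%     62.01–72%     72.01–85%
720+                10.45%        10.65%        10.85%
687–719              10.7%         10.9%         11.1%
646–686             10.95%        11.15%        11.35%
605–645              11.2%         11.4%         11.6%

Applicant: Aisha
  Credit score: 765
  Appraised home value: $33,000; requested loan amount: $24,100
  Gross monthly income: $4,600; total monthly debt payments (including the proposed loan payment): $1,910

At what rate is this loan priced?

10.85%

Credit score 765 ≥ 605; DTI: 1,910 ÷ 4,600 = 41.5%, within the 43% cap
LTV: 24,100 ÷ 33,000 = 73%, within 85% cap
Credit 765 → row 720+; LTV 73% → column 72.01–85%. Grid cell → 10.85%.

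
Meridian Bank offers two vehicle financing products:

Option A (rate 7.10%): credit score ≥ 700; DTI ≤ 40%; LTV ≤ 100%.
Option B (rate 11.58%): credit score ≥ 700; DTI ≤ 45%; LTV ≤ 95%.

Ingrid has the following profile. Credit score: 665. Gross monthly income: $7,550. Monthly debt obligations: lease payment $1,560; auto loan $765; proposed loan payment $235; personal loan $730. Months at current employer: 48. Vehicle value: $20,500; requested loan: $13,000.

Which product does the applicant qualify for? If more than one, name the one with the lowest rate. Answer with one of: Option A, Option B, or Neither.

Neither

Total debts = (1,560 + 765 + 235 + 730) = 3,290; DTI = 3,290/7,550 = 43.6%.
LTV = 13,000/20,500 = 63.4%.
Option A: score 665 < 700; DTI 43.6% > 40%; LTV 63.4% ≤ 100% → does not qualify.
Option B: score 665 < 700; DTI 43.6% ≤ 45%; LTV 63.4% ≤ 95% → does not qualify.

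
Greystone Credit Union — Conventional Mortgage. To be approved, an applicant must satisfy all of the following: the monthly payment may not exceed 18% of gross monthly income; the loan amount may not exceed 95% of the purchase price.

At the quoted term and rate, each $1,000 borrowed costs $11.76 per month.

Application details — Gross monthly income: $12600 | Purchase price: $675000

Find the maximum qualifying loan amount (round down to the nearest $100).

$192,800

Payment cap: 18% × $12,600 = $2,268/month.
At $11.76 per $1,000, that supports 2,268/11.76 × 1,000 ≈ $192,857 → $192,800.
LTV cap: 95% × $675,000 = $641,250 → $641,200.
Binding constraint: payment-to-income.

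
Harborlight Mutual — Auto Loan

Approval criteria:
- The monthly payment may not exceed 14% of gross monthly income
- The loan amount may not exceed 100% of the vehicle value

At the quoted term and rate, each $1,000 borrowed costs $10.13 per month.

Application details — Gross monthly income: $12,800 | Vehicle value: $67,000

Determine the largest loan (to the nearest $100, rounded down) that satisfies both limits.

Payment cap: 14% × $12,800 = $1,792/month.
At $10.13 per $1,000, that supports 1,792/10.13 × 1,000 ≈ $176,900 → $176,900.
LTV cap: 100% × $67,000 = $67,000 → $67,000.
Binding constraint: loan-to-value.

$67,000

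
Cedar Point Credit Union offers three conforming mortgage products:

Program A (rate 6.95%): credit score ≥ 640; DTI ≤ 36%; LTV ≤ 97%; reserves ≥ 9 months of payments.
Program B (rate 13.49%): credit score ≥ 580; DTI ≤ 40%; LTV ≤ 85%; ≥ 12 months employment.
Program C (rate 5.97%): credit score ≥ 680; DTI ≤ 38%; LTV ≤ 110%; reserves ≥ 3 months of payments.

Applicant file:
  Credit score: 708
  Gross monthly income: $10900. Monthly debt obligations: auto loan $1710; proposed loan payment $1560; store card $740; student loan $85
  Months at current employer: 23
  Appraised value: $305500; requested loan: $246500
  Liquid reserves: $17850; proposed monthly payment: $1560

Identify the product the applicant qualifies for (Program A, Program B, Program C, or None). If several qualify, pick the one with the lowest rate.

Total debts = (1,710 + 1,560 + 740 + 85) = 4,095; DTI = 4,095/10,900 = 37.6%.
LTV = 246,500/305,500 = 80.7%.
Reserves = 17,850/1,560 = 11.4 months.
Program A: score 708 ≥ 640; DTI 37.6% > 36%; LTV 80.7% ≤ 97%; reserves 11.4 ≥ 9 mo → does not qualify.
Program B: score 708 ≥ 580; DTI 37.6% ≤ 40%; LTV 80.7% ≤ 85%; employment 23 ≥ 12 mo → qualifies.
Program C: score 708 ≥ 680; DTI 37.6% ≤ 38%; LTV 80.7% ≤ 110%; reserves 11.4 ≥ 3 mo → qualifies.
Qualifying: Program B, Program C. Lowest rate is 5.97% → Program C.

Program C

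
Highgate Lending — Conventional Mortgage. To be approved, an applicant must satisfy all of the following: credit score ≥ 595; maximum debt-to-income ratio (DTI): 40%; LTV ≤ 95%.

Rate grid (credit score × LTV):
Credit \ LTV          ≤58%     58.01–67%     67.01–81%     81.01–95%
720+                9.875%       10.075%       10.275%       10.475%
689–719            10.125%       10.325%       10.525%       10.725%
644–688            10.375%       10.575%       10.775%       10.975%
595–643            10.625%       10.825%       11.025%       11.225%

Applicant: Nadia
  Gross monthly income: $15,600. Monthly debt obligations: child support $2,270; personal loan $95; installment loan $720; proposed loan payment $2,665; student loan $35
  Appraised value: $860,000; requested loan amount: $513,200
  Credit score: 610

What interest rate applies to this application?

Credit score 610 ≥ 595; Total monthly debts = (2,270 + 95 + 720 + 2,665 + 35) = 5,785. DTI = 5,785/15,600 = 37.1% ≤ 40%
LTV = 513,200/860,000 = 59.7% ≤ 95%
Credit 610 → row 595–643; LTV 59.7% → column 58.01–67%. Grid cell → 10.825%.

10.825%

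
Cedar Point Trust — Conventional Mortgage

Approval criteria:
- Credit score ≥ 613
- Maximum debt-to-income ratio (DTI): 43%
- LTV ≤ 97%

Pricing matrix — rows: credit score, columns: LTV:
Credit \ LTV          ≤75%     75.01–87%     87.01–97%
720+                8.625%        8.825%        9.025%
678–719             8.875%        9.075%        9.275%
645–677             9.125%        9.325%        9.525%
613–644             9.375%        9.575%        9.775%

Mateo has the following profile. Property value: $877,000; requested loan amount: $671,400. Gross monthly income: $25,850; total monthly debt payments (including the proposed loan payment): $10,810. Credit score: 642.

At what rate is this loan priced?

Credit score 642 ≥ 613; DTI = 10,810/25,850 = 41.8% ≤ 43%
LTV = 671,400/877,000 = 76.6% ≤ 97%
Credit 642 → row 613–644; LTV 76.6% → column 75.01–87%. Grid cell → 9.575%.

9.575%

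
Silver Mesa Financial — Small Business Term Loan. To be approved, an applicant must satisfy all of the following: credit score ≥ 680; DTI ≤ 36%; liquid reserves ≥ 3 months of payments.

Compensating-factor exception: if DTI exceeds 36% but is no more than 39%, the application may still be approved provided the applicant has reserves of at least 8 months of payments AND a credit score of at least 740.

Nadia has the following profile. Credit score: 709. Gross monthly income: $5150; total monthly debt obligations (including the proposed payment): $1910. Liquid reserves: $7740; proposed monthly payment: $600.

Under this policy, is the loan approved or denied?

Credit score 709 ≥ 680 (meets base)
DTI = 1,910/5,150 = 37.1% > 36% — standard DTI limit exceeded.
Liquid reserves cover 7,740/600 = 12.9 months — ≥ 3 required
37.1% falls in the override range (36%–39%), so the compensating-factor test applies.
Override check — reserves: 12.9 mo (ok); score: 709 (below 740).
Compensating-factor requirement not fully met.

Denied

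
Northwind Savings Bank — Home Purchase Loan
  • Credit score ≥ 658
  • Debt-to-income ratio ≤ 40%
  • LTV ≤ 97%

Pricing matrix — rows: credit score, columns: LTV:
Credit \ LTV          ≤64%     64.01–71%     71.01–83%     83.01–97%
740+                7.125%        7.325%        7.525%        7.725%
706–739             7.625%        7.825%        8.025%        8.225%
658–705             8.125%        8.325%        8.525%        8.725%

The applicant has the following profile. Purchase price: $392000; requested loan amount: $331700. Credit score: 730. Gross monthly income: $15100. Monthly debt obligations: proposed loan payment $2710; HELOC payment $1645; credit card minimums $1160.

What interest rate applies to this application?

8.225%

Credit score 730 ≥ 658; Total monthly debts = (2,710 + 1,645 + 1,160) = 5,515. Debt-to-income = 5,515/15,100 = 36.5% — meets 40% limit
Loan-to-value = 331,700/392,000 = 84.6% — pass (97% max)
Score 730 is in the 706–739 band; LTV 84.6% is in the 83.01–97% band → 8.225%.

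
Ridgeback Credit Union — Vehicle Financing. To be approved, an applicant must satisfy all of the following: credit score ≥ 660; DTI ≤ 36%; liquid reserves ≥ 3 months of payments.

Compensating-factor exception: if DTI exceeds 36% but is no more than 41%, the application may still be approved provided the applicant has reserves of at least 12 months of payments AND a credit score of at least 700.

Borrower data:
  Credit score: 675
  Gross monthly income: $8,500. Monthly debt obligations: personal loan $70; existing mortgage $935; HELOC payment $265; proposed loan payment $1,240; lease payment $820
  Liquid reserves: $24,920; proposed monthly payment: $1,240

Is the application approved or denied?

Denied

Credit score 675 ≥ 660 (meets base)
Total debts = (70 + 935 + 265 + 1,240 + 820) = 3,330. DTI: 3,330 ÷ 8,500 = 39.2%, over the 36% base limit.
Reserves: 24,920 ÷ 1,240 = 20.1 months (meets 3-month minimum)
DTI 39.2% is within the 36%–41% exception band; checking compensating factors.
Override check — reserves: 20.1 mo (ok); score: 675 (below 700).
Compensating-factor requirement not fully met.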